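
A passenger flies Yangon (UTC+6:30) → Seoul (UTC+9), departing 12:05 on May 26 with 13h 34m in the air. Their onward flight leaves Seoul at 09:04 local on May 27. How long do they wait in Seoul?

4 hours 55 minutes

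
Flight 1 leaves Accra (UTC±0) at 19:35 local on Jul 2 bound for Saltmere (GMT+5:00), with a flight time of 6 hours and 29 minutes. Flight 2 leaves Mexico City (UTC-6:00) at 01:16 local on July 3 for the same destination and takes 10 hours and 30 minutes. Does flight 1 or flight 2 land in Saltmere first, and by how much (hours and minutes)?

Flight 1 departs at 19:35 UTC (Jul 2).
+6 hours 29 minutes → arrive 02:04 UTC on Jul 3.
Flight 2 in UTC: 01:16 + 6:00 = 07:16 on Jul 3.
+10 hours 30 minutes → arrive 17:46 UTC on Jul 3.
Flight 1 lands earlier by 15 hours 42 minutes.

the first, by 15 hours 42 minutes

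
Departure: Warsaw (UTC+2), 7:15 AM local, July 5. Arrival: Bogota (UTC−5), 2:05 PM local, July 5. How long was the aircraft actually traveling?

Departure in UTC: 7:15 AM − 2:00 = 5:15 AM on Jul 5.
Arrival in UTC: 2:05 PM + 5:00 = 7:05 PM on Jul 5.
Elapsed = 7:05 PM − 5:15 AM = 13 hours 50 minutes.

13 hours 50 minutes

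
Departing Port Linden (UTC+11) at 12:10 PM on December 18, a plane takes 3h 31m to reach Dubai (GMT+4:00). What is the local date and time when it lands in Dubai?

8:41 AM on December 18

Convert departure to UTC: 12:10 PM − 11:00 = 1:10 AM UTC on Dec 18.
Add 3 hours and 31 minutes travel time → 4:41 AM UTC.
Dubai is UTC+4:00, so local arrival = 4:41 AM + 4:00 = 8:41 AM on Dec 18.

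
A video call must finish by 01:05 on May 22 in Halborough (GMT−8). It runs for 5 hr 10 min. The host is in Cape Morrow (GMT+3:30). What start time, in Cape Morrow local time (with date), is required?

07:25 on May 22

Target end time in UTC: 01:05 + 8:00 = 09:05 on May 22.
Subtract 5 hours and 10 minutes → start 03:55 UTC on May 22.
Cape Morrow is UTC+3:30: 03:55 + 3:30 = 07:25 on May 22.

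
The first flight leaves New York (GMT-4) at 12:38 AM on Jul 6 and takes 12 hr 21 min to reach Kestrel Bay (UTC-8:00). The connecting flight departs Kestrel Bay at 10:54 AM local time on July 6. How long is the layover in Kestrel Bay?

1 hour 55 minutes

Convert departure to UTC: 12:38 AM + 4:00 = 4:38 AM UTC on Jul 6.
Add 12 hours 21 minutes flight time → 4:59 PM UTC.
Kestrel Bay is UTC−8:00, so local arrival = 4:59 PM − 8:00 = 8:59 AM on Jul 6.
Layover = 10:54 AM − 8:59 AM = 1 hour 55 minutes.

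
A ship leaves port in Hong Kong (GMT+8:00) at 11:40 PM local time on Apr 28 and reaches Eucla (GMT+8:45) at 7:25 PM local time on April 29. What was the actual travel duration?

Departure in UTC: 11:40 PM − 8:00 = 3:40 PM on Apr 28.
Arrival in UTC: 7:25 PM − 8:45 = 10:40 AM on Apr 29.
Elapsed = 10:40 AM − 3:40 PM (+1 day) = 19 hours.

19 hours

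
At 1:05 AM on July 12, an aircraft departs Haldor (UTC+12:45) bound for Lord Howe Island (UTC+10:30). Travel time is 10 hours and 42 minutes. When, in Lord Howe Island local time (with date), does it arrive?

9:32 AM on July 12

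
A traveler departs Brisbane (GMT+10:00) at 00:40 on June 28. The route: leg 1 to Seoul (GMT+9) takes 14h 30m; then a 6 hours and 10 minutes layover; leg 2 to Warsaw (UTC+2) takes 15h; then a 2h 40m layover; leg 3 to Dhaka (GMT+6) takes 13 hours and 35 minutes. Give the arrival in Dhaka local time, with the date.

Convert departure to UTC: 00:40 − 10:00 = 14:40 UTC on Jun 27.
Add 14 hours and 30 minutes leg 1 → 05:10 UTC (Jun 28).
Add 6 hours and 10 minutes layover in Seoul → 11:20 UTC.
Add 15 hours leg 2 → 02:20 UTC (Jun 29).
Add 2 hours 40 minutes layover in Warsaw → 05:00 UTC.
Add 13 hours and 35 minutes leg 3 → 18:35 UTC.
Dhaka is UTC+6:00, so local arrival = 18:35 + 6:00 = 00:35 on Jun 30.

00:35 on June 30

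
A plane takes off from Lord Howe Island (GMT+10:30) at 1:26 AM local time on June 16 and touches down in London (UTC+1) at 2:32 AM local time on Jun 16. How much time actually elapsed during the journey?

10 hours 36 minutes

Departure in UTC: 1:26 AM − 10:30 = 2:56 PM on Jun 15.
Arrival in UTC: 2:32 AM − 1:00 = 1:32 AM on Jun 16.
Elapsed = 1:32 AM − 2:56 PM (+1 day) = 10 hours 36 minutes.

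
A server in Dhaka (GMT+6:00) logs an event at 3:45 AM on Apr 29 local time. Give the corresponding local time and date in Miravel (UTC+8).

In UTC: 3:45 AM − 6:00 = 9:45 PM on Apr 28.
Miravel is UTC+8:00: 9:45 PM + 8:00 = 5:45 AM on Apr 29.

5:45 AM on April 29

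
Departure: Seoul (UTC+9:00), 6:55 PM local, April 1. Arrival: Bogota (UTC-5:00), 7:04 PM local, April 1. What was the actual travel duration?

Departure in UTC: 6:55 PM − 9:00 = 9:55 AM on Apr 1.
Arrival in UTC: 7:04 PM + 5:00 = 12:04 AM on Apr 2.
Elapsed = 12:04 AM − 9:55 AM (+1 day) = 14 hours 9 minutes.

14 hours 9 minutes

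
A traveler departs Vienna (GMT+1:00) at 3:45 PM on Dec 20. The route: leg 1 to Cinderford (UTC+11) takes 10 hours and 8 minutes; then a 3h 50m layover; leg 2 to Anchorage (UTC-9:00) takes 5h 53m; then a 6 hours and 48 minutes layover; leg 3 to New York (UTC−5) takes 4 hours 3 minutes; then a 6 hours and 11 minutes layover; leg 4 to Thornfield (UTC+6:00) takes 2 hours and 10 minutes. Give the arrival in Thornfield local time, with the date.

11:48 AM on December 22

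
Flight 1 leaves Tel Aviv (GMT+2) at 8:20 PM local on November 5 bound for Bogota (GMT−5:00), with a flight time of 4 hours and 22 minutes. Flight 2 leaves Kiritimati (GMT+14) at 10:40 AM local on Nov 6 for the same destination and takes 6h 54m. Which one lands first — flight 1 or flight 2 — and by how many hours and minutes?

the first, by 4 hours 52 minutes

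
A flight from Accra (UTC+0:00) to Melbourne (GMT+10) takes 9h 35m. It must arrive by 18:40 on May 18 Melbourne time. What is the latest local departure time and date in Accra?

Target arrival in UTC: 18:40 − 10:00 = 08:40 on May 18.
Subtract 9 hours 35 minutes → departure 23:05 UTC on May 17.
Accra is UTC+0, so departure is 23:05 on May 17.

23:05 on May 17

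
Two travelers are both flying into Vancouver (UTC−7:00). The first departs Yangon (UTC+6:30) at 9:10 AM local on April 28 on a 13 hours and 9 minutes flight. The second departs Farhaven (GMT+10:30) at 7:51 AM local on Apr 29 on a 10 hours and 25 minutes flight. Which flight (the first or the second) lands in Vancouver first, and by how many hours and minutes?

Flight 1 in UTC: 9:10 AM − 6:30 = 2:40 AM on Apr 28.
+13 hours 9 minutes → arrive 3:49 PM UTC on Apr 28.
Flight 2 in UTC: 7:51 AM − 10:30 = 9:21 PM on Apr 28.
+10 hours 25 minutes → arrive 7:46 AM UTC on Apr 29.
Flight 1 lands earlier by 15 hours 57 minutes.

the first, by 15 hours 57 minutes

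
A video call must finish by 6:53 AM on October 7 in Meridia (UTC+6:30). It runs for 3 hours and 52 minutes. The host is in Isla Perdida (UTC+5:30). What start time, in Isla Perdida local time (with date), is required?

2:01 AM on Oct 7

Target end time in UTC: 6:53 AM − 6:30 = 12:23 AM on Oct 7.
Subtract 3 hours 52 minutes → start 8:31 PM UTC on Oct 6.
Isla Perdida is UTC+5:30: 8:31 PM + 5:30 = 2:01 AM on Oct 7.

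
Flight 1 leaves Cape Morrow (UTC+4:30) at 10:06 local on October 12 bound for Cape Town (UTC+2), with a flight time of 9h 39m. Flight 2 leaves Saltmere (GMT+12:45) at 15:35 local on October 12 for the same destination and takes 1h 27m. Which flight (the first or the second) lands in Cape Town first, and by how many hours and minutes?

the second, by 10 hours 58 minutes

Flight 1 in UTC: 10:06 − 4:30 = 05:36 on Oct 12.
+9 hours 39 minutes → arrive 15:15 UTC on Oct 12.
Flight 2 in UTC: 15:35 − 12:45 = 02:50 on Oct 12.
+1 hour and 27 minutes → arrive 04:17 UTC on Oct 12.
Flight 2 lands earlier by 10 hours 58 minutes.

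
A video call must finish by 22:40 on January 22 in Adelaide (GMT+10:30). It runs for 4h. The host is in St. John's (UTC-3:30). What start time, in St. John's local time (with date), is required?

Target end time in UTC: 22:40 − 10:30 = 12:10 on Jan 22.
Subtract 4 hours → start 08:10 UTC on Jan 22.
St. John's is UTC−3:30: 08:10 − 3:30 = 04:40 on Jan 22.

04:40 on Jan 22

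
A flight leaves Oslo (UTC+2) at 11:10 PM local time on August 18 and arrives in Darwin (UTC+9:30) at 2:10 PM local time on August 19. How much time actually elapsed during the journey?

Departure in UTC: 11:10 PM − 2:00 = 9:10 PM on Aug 18.
Arrival in UTC: 2:10 PM − 9:30 = 4:40 AM on Aug 19.
Elapsed = 4:40 AM − 9:10 PM (+1 day) = 7 hours 30 minutes.

7 hours 30 minutes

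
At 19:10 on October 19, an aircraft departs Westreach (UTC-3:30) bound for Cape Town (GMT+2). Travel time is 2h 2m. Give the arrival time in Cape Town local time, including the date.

02:42 on Oct 20

Convert departure to UTC: 19:10 + 3:30 = 22:40 UTC on Oct 19.
Add 2 hours 2 minutes travel time → 00:42 UTC (Oct 20).
Cape Town is UTC+2:00, so local arrival = 00:42 + 2:00 = 02:42 on Oct 20.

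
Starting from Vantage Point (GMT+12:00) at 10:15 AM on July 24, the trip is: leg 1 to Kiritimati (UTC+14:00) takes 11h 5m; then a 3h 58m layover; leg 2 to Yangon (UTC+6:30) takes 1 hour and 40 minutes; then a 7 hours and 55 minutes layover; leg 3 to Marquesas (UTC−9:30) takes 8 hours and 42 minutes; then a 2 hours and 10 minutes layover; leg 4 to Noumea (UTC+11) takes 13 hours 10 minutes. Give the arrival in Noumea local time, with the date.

Convert departure to UTC: 10:15 AM − 12:00 = 10:15 PM UTC on Jul 23.
Add 11 hours and 5 minutes leg 1 → 9:20 AM UTC (Jul 24).
Add 3 hours 58 minutes layover in Kiritimati → 1:18 PM UTC.
Add 1 hour 40 minutes leg 2 → 2:58 PM UTC.
Add 7 hours and 55 minutes layover in Yangon → 10:53 PM UTC.
Add 8 hours 42 minutes leg 3 → 7:35 AM UTC (Jul 25).
Add 2 hours 10 minutes layover in Marquesas → 9:45 AM UTC.
Add 13 hours 10 minutes leg 4 → 10:55 PM UTC.
Noumea is UTC+11:00, so local arrival = 10:55 PM + 11:00 = 9:55 AM on Jul 26.

9:55 AM on July 26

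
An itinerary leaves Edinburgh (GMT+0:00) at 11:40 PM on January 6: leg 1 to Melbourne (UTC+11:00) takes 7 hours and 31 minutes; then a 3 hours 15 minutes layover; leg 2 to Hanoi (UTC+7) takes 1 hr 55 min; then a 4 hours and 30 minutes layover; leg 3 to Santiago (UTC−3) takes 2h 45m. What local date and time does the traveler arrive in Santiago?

Edinburgh is at UTC+0, so departure is already 11:40 PM UTC on Jan 6.
Add 7 hours 31 minutes leg 1 → 7:11 AM UTC (Jan 7).
Add 3 hours and 15 minutes layover in Melbourne → 10:26 AM UTC.
Add 1 hour and 55 minutes leg 2 → 12:21 PM UTC.
Add 4 hours and 30 minutes layover in Hanoi → 4:51 PM UTC.
Add 2 hours 45 minutes leg 3 → 7:36 PM UTC.
Santiago is UTC−3:00, so local arrival = 7:36 PM − 3:00 = 4:36 PM on Jan 7.

4:36 PM on January 7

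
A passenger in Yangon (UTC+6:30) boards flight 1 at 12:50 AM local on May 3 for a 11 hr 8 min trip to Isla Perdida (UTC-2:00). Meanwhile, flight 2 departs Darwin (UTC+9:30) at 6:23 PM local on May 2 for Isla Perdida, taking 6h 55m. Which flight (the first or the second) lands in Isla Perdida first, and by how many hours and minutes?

Flight 1 in UTC: 12:50 AM − 6:30 = 6:20 PM on May 2.
+11 hours and 8 minutes → arrive 5:28 AM UTC on May 3.
Flight 2 in UTC: 6:23 PM − 9:30 = 8:53 AM on May 2.
+6 hours and 55 minutes → arrive 3:48 PM UTC on May 2.
Flight 2 lands earlier by 13 hours 40 minutes.

the second, by 13 hours 40 minutes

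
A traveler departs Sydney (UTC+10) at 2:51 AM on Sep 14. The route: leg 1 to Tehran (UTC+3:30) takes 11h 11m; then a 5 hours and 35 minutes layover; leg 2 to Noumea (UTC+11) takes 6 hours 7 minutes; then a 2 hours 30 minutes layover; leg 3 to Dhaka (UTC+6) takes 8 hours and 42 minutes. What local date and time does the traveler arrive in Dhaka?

8:56 AM on September 15

Convert departure to UTC: 2:51 AM − 10:00 = 4:51 PM UTC on Sep 13.
Add 11 hours 11 minutes leg 1 → 4:02 AM UTC (Sep 14).
Add 5 hours 35 minutes layover in Tehran → 9:37 AM UTC.
Add 6 hours and 7 minutes leg 2 → 3:44 PM UTC.
Add 2 hours 30 minutes layover in Noumea → 6:14 PM UTC.
Add 8 hours 42 minutes leg 3 → 2:56 AM UTC (Sep 15).
Dhaka is UTC+6:00, so local arrival = 2:56 AM + 6:00 = 8:56 AM on Sep 15.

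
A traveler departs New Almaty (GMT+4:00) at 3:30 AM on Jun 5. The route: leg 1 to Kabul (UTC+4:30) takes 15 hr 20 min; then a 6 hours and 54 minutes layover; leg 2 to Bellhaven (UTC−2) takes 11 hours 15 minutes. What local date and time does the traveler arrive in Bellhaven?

6:59 AM on June 6

Convert departure to UTC: 3:30 AM − 4:00 = 11:30 PM UTC on Jun 4.
Add 15 hours 20 minutes leg 1 → 2:50 PM UTC (Jun 5).
Add 6 hours and 54 minutes layover in Kabul → 9:44 PM UTC.
Add 11 hours 15 minutes leg 2 → 8:59 AM UTC (Jun 6).
Bellhaven is UTC−2:00, so local arrival = 8:59 AM − 2:00 = 6:59 AM on Jun 6.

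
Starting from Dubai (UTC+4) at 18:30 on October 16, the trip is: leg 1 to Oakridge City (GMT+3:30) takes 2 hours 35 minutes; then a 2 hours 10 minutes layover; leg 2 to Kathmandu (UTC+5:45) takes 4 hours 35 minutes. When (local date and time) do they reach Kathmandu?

05:35 on October 17

Convert departure to UTC: 18:30 − 4:00 = 14:30 UTC on Oct 16.
Add 2 hours 35 minutes leg 1 → 17:05 UTC.
Add 2 hours and 10 minutes layover in Oakridge City → 19:15 UTC.
Add 4 hours 35 minutes leg 2 → 23:50 UTC.
Kathmandu is UTC+5:45, so local arrival = 23:50 + 5:45 = 05:35 on Oct 17.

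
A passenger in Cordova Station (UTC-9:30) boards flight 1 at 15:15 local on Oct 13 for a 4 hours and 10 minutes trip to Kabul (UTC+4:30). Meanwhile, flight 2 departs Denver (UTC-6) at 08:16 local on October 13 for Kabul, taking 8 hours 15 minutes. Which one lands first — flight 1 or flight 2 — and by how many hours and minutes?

the second, by 6 hours 24 minutes

Flight 1 in UTC: 15:15 + 9:30 = 00:45 on Oct 14.
+4 hours and 10 minutes → arrive 04:55 UTC on Oct 14.
Flight 2 in UTC: 08:16 + 6:00 = 14:16 on Oct 13.
+8 hours 15 minutes → arrive 22:31 UTC on Oct 13.
Flight 2 lands earlier by 6 hours 24 minutes.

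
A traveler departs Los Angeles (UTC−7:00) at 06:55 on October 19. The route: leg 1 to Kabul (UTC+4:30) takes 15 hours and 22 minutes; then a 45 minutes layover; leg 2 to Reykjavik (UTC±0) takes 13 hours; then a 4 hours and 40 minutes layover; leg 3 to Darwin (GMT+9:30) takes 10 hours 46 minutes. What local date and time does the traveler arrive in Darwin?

Convert departure to UTC: 06:55 + 7:00 = 13:55 UTC on Oct 19.
Add 15 hours 22 minutes leg 1 → 05:17 UTC (Oct 20).
Add 45 minutes layover in Kabul → 06:02 UTC.
Add 13 hours leg 2 → 19:02 UTC.
Add 4 hours 40 minutes layover in Reykjavik → 23:42 UTC.
Add 10 hours and 46 minutes leg 3 → 10:28 UTC (Oct 21).
Darwin is UTC+9:30, so local arrival = 10:28 + 9:30 = 19:58 on Oct 21.

19:58 on October 21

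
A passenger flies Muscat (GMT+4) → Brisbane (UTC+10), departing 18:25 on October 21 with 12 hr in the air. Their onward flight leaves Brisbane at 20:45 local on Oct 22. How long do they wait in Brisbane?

8 hours 20 minutes

Convert departure to UTC: 18:25 − 4:00 = 14:25 UTC on Oct 21.
Add 12 hours flight time → 02:25 UTC (Oct 22).
Brisbane is UTC+10:00, so local arrival = 02:25 + 10:00 = 12:25 on Oct 22.
Layover = 20:45 − 12:25 = 8 hours 20 minutes.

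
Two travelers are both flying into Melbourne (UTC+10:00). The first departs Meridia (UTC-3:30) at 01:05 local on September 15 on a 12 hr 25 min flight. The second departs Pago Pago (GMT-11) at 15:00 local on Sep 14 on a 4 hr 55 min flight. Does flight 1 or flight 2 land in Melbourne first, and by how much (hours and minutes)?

the second, by 10 hours 5 minutes

Flight 1 in UTC: 01:05 + 3:30 = 04:35 on Sep 15.
+12 hours and 25 minutes → arrive 17:00 UTC on Sep 15.
Flight 2 in UTC: 15:00 + 11:00 = 02:00 on Sep 15.
+4 hours and 55 minutes → arrive 06:55 UTC on Sep 15.
Flight 2 lands earlier by 10 hours 5 minutes.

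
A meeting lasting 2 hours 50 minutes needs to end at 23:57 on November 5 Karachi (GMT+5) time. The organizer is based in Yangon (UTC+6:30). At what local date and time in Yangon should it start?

22:37 on Nov 5

Target end time in UTC: 23:57 − 5:00 = 18:57 on Nov 5.
Subtract 2 hours 50 minutes → start 16:07 UTC on Nov 5.
Yangon is UTC+6:30: 16:07 + 6:30 = 22:37 on Nov 5.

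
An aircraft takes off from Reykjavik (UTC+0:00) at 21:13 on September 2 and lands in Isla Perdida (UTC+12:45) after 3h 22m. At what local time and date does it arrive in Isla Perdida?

Reykjavik is at UTC+0, so departure is already 21:13 UTC on Sep 2.
Add 3 hours and 22 minutes travel time → 00:35 UTC (Sep 3).
Isla Perdida is UTC+12:45, so local arrival = 00:35 + 12:45 = 13:20 on Sep 3.

13:20 on Sep 3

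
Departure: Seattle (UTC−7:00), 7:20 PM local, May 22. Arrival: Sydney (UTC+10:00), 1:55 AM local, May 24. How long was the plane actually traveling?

13 hours 35 minutes

Sydney is 17:00 ahead of Seattle.
Clock-face elapsed time (ignoring zones) is 30 hours 35 minutes.
Actual elapsed = 30 hours 35 minutes − 17:00 = 13 hours 35 minutes.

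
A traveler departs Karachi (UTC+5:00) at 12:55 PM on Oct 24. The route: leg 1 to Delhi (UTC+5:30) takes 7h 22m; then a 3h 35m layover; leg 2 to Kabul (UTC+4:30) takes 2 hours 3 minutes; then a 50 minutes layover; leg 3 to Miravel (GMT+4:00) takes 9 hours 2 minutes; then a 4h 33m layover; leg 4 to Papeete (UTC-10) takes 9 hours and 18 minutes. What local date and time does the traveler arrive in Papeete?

Convert departure to UTC: 12:55 PM − 5:00 = 7:55 AM UTC on Oct 24.
Add 7 hours 22 minutes leg 1 → 3:17 PM UTC.
Add 3 hours and 35 minutes layover in Delhi → 6:52 PM UTC.
Add 2 hours and 3 minutes leg 2 → 8:55 PM UTC.
Add 50 minutes layover in Kabul → 9:45 PM UTC.
Add 9 hours 2 minutes leg 3 → 6:47 AM UTC (Oct 25).
Add 4 hours 33 minutes layover in Miravel → 11:20 AM UTC.
Add 9 hours and 18 minutes leg 4 → 8:38 PM UTC.
Papeete is UTC−10:00, so local arrival = 8:38 PM − 10:00 = 10:38 AM on Oct 25.

10:38 AM on October 25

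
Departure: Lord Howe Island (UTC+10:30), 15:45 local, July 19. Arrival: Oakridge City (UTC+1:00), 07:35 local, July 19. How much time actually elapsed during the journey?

1 hour 20 minutes

Departure in UTC: 15:45 − 10:30 = 05:15 on Jul 19.
Arrival in UTC: 07:35 − 1:00 = 06:35 on Jul 19.
Elapsed = 06:35 − 05:15 = 1 hour 20 minutes.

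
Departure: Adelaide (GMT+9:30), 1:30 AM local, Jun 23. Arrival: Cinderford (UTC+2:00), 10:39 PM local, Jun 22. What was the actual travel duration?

4 hours 39 minutes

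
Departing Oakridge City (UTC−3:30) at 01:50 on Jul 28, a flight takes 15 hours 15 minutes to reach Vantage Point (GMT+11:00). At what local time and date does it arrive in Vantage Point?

Vantage Point is 14:30 ahead of Oakridge City.
After 15 hours and 15 minutes it is 17:05 in Oakridge City.
Shift by the zone difference: 17:05 + 14:30 = 07:35 on Jul 29 in Vantage Point.

07:35 on Jul 29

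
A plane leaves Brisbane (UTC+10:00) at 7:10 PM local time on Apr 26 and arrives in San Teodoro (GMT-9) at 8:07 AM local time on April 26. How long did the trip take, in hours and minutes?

7 hours 57 minutes

Departure in UTC: 7:10 PM − 10:00 = 9:10 AM on Apr 26.
Arrival in UTC: 8:07 AM + 9:00 = 5:07 PM on Apr 26.
Elapsed = 5:07 PM − 9:10 AM = 7 hours 57 minutes.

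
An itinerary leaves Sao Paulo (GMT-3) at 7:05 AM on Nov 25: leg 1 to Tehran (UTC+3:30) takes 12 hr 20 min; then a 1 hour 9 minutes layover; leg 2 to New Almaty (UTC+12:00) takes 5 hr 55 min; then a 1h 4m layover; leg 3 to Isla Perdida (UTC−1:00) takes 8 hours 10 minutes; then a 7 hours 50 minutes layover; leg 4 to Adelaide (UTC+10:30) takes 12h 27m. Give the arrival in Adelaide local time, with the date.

9:30 PM on November 27

Convert departure to UTC: 7:05 AM + 3:00 = 10:05 AM UTC on Nov 25.
Add 12 hours 20 minutes leg 1 → 10:25 PM UTC.
Add 1 hour and 9 minutes layover in Tehran → 11:34 PM UTC.
Add 5 hours 55 minutes leg 2 → 5:29 AM UTC (Nov 26).
Add 1 hour 4 minutes layover in New Almaty → 6:33 AM UTC.
Add 8 hours 10 minutes leg 3 → 2:43 PM UTC.
Add 7 hours and 50 minutes layover in Isla Perdida → 10:33 PM UTC.
Add 12 hours and 27 minutes leg 4 → 11:00 AM UTC (Nov 27).
Adelaide is UTC+10:30, so local arrival = 11:00 AM + 10:30 = 9:30 PM on Nov 27.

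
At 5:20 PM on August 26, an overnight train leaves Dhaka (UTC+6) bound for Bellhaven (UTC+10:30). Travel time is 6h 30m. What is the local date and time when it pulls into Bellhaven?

4:20 AM on August 27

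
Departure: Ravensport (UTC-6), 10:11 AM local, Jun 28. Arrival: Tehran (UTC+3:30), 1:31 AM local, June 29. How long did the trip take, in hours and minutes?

Departure in UTC: 10:11 AM + 6:00 = 4:11 PM on Jun 28.
Arrival in UTC: 1:31 AM − 3:30 = 10:01 PM on Jun 28.
Elapsed = 10:01 PM − 4:11 PM = 5 hours 50 minutes.

5 hours 50 minutes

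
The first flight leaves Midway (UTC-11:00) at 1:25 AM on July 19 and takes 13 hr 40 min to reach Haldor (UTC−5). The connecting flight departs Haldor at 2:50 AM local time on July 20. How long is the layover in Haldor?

5 hours 45 minutes

Convert departure to UTC: 1:25 AM + 11:00 = 12:25 PM UTC on Jul 19.
Add 13 hours 40 minutes flight time → 2:05 AM UTC (Jul 20).
Haldor is UTC−5:00, so local arrival = 2:05 AM − 5:00 = 9:05 PM on Jul 19.
Layover = 2:50 AM − 9:05 PM (+1 day) = 5 hours 45 minutes.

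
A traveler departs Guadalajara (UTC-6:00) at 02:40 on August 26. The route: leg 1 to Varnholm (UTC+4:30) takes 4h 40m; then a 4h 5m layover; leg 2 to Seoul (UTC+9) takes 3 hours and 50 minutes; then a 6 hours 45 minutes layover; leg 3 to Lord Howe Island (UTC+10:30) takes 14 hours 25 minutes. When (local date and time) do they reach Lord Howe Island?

Convert departure to UTC: 02:40 + 6:00 = 08:40 UTC on Aug 26.
Add 4 hours and 40 minutes leg 1 → 13:20 UTC.
Add 4 hours 5 minutes layover in Varnholm → 17:25 UTC.
Add 3 hours and 50 minutes leg 2 → 21:15 UTC.
Add 6 hours and 45 minutes layover in Seoul → 04:00 UTC (Aug 27).
Add 14 hours and 25 minutes leg 3 → 18:25 UTC.
Lord Howe Island is UTC+10:30, so local arrival = 18:25 + 10:30 = 04:55 on Aug 28.

04:55 on August 28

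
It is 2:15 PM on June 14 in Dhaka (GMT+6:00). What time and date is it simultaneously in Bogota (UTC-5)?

3:15 AM on June 14

In UTC: 2:15 PM − 6:00 = 8:15 AM on Jun 14.
Bogota is UTC−5:00: 8:15 AM − 5:00 = 3:15 AM on Jun 14.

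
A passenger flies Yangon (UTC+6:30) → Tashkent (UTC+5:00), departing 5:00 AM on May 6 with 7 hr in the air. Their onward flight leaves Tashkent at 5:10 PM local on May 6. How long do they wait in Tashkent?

Convert departure to UTC: 5:00 AM − 6:30 = 10:30 PM UTC on May 5.
Add 7 hours flight time → 5:30 AM UTC (May 6).
Tashkent is UTC+5:00, so local arrival = 5:30 AM + 5:00 = 10:30 AM on May 6.
Layover = 5:10 PM − 10:30 AM = 6 hours 40 minutes.

6 hours 40 minutes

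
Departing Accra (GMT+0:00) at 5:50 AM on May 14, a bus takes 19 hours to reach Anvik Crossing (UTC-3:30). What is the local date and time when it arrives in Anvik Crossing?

9:20 PM on May 14

Accra is at UTC+0, so departure is already 5:50 AM UTC on May 14.
Add 19 hours travel time → 12:50 AM UTC (May 15).
Anvik Crossing is UTC−3:30, so local arrival = 12:50 AM − 3:30 = 9:20 PM on May 14.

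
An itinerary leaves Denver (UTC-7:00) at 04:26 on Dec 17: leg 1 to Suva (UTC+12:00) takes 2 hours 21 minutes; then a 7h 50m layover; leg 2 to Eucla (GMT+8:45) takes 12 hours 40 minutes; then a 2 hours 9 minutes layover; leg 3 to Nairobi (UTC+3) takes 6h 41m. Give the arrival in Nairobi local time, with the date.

22:07 on December 18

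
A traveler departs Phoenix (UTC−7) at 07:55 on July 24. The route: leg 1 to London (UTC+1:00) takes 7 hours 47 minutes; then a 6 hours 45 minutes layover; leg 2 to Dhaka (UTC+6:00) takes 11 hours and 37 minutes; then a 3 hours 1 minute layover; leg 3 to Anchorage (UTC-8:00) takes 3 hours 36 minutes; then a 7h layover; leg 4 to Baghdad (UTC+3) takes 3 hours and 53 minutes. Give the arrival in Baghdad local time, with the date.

Convert departure to UTC: 07:55 + 7:00 = 14:55 UTC on Jul 24.
Add 7 hours 47 minutes leg 1 → 22:42 UTC.
Add 6 hours 45 minutes layover in London → 05:27 UTC (Jul 25).
Add 11 hours and 37 minutes leg 2 → 17:04 UTC.
Add 3 hours and 1 minute layover in Dhaka → 20:05 UTC.
Add 3 hours 36 minutes leg 3 → 23:41 UTC.
Add 7 hours layover in Anchorage → 06:41 UTC (Jul 26).
Add 3 hours and 53 minutes leg 4 → 10:34 UTC.
Baghdad is UTC+3:00, so local arrival = 10:34 + 3:00 = 13:34 on Jul 26.

13:34 on July 26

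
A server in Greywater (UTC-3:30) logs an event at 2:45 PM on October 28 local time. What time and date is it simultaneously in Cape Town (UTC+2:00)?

In UTC: 2:45 PM + 3:30 = 6:15 PM on Oct 28.
Cape Town is UTC+2:00: 6:15 PM + 2:00 = 8:15 PM on Oct 28.

8:15 PM on October 28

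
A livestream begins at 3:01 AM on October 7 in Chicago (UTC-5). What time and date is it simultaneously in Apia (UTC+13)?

9:01 PM on Oct 7

In UTC: 3:01 AM + 5:00 = 8:01 AM on Oct 7.
Apia is UTC+13:00: 8:01 AM + 13:00 = 9:01 PM on Oct 7.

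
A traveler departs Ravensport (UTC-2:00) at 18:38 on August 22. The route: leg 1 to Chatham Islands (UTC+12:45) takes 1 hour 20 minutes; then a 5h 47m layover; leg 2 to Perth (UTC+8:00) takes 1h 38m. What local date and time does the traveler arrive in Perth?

Convert departure to UTC: 18:38 + 2:00 = 20:38 UTC on Aug 22.
Add 1 hour and 20 minutes leg 1 → 21:58 UTC.
Add 5 hours and 47 minutes layover in Chatham Islands → 03:45 UTC (Aug 23).
Add 1 hour 38 minutes leg 2 → 05:23 UTC.
Perth is UTC+8:00, so local arrival = 05:23 + 8:00 = 13:23 on Aug 23.

13:23 on Aug 23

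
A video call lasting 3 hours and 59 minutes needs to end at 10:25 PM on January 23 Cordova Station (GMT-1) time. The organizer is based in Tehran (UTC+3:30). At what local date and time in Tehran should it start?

10:56 PM on January 23

Target end time in UTC: 10:25 PM + 1:00 = 11:25 PM on Jan 23.
Subtract 3 hours and 59 minutes → start 7:26 PM UTC on Jan 23.
Tehran is UTC+3:30: 7:26 PM + 3:30 = 10:56 PM on Jan 23.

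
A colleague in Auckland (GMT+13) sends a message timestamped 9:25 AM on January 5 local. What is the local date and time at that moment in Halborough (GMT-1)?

Halborough is 14:00 behind Auckland.
Shift by the zone difference: 9:25 AM − 14:00 = 7:25 PM on Jan 4 in Halborough.

7:25 PM on Jan 4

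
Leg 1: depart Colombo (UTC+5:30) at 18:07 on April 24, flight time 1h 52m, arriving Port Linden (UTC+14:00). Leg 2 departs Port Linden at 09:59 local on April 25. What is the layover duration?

5 hours 30 minutes

Convert departure to UTC: 18:07 − 5:30 = 12:37 UTC on Apr 24.
Add 1 hour and 52 minutes flight time → 14:29 UTC.
Port Linden is UTC+14:00, so local arrival = 14:29 + 14:00 = 04:29 on Apr 25.
Layover = 09:59 − 04:29 = 5 hours 30 minutes.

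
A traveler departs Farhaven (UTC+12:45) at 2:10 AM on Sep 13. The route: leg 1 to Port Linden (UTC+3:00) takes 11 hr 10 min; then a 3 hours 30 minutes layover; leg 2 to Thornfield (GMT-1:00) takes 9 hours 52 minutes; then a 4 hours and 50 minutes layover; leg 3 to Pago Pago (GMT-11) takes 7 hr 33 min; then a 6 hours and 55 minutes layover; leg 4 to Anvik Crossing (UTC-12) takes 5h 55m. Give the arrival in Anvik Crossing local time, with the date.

3:10 AM on September 14

Convert departure to UTC: 2:10 AM − 12:45 = 1:25 PM UTC on Sep 12.
Add 11 hours 10 minutes leg 1 → 12:35 AM UTC (Sep 13).
Add 3 hours and 30 minutes layover in Port Linden → 4:05 AM UTC.
Add 9 hours 52 minutes leg 2 → 1:57 PM UTC.
Add 4 hours 50 minutes layover in Thornfield → 6:47 PM UTC.
Add 7 hours and 33 minutes leg 3 → 2:20 AM UTC (Sep 14).
Add 6 hours 55 minutes layover in Pago Pago → 9:15 AM UTC.
Add 5 hours and 55 minutes leg 4 → 3:10 PM UTC.
Anvik Crossing is UTC−12:00, so local arrival = 3:10 PM − 12:00 = 3:10 AM on Sep 14.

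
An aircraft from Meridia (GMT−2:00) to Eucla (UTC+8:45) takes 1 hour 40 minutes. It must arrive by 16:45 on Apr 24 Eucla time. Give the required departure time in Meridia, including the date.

04:20 on April 24

Target arrival in UTC: 16:45 − 8:45 = 08:00 on Apr 24.
Subtract 1 hour 40 minutes → departure 06:20 UTC on Apr 24.
Meridia is UTC−2:00: 06:20 − 2:00 = 04:20 on Apr 24.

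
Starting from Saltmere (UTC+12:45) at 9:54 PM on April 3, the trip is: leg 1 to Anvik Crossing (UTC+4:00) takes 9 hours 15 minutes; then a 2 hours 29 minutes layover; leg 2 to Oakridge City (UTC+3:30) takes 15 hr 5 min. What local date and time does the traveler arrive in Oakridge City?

Convert departure to UTC: 9:54 PM − 12:45 = 9:09 AM UTC on Apr 3.
Add 9 hours 15 minutes leg 1 → 6:24 PM UTC.
Add 2 hours and 29 minutes layover in Anvik Crossing → 8:53 PM UTC.
Add 15 hours 5 minutes leg 2 → 11:58 AM UTC (Apr 4).
Oakridge City is UTC+3:30, so local arrival = 11:58 AM + 3:30 = 3:28 PM on Apr 4.

3:28 PM on April 4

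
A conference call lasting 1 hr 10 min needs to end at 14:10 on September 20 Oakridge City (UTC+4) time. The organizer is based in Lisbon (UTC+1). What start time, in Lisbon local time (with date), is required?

10:00 on September 20

Target end time in UTC: 14:10 − 4:00 = 10:10 on Sep 20.
Subtract 1 hour 10 minutes → start 09:00 UTC on Sep 20.
Lisbon is UTC+1:00: 09:00 + 1:00 = 10:00 on Sep 20.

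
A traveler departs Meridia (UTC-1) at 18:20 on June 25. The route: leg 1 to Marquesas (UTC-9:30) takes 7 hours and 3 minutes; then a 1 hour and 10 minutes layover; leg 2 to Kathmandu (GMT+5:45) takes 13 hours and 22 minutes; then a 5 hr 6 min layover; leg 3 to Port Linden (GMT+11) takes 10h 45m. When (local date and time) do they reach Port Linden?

Convert departure to UTC: 18:20 + 1:00 = 19:20 UTC on Jun 25.
Add 7 hours and 3 minutes leg 1 → 02:23 UTC (Jun 26).
Add 1 hour and 10 minutes layover in Marquesas → 03:33 UTC.
Add 13 hours 22 minutes leg 2 → 16:55 UTC.
Add 5 hours 6 minutes layover in Kathmandu → 22:01 UTC.
Add 10 hours and 45 minutes leg 3 → 08:46 UTC (Jun 27).
Port Linden is UTC+11:00, so local arrival = 08:46 + 11:00 = 19:46 on Jun 27.

19:46 on June 27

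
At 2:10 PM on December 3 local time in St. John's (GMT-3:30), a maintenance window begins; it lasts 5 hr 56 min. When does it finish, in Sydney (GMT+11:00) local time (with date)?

10:36 AM on December 4

Convert start to UTC: 2:10 PM + 3:30 = 5:40 PM UTC on Dec 3.
Add 5 hours and 56 minutes duration → 11:36 PM UTC.
Sydney is UTC+11:00, so local end time = 11:36 PM + 11:00 = 10:36 AM on Dec 4.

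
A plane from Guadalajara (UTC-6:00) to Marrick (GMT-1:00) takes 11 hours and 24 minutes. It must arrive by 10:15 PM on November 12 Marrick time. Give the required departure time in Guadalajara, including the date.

Target arrival in UTC: 10:15 PM + 1:00 = 11:15 PM on Nov 12.
Subtract 11 hours 24 minutes → departure 11:51 AM UTC on Nov 12.
Guadalajara is UTC−6:00: 11:51 AM − 6:00 = 5:51 AM on Nov 12.

5:51 AM on Nov 12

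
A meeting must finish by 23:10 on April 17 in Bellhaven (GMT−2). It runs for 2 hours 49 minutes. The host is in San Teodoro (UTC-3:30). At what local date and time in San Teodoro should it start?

Target end time in UTC: 23:10 + 2:00 = 01:10 on Apr 18.
Subtract 2 hours 49 minutes → start 22:21 UTC on Apr 17.
San Teodoro is UTC−3:30: 22:21 − 3:30 = 18:51 on Apr 17.

18:51 on April 17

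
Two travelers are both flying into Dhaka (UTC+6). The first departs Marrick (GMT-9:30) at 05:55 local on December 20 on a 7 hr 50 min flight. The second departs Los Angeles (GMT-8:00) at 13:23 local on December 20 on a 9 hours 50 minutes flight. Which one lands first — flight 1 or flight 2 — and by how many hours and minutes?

the first, by 7 hours 58 minutes

Flight 1 in UTC: 05:55 + 9:30 = 15:25 on Dec 20.
+7 hours 50 minutes → arrive 23:15 UTC on Dec 20.
Flight 2 in UTC: 13:23 + 8:00 = 21:23 on Dec 20.
+9 hours and 50 minutes → arrive 07:13 UTC on Dec 21.
Flight 1 lands earlier by 7 hours 58 minutes.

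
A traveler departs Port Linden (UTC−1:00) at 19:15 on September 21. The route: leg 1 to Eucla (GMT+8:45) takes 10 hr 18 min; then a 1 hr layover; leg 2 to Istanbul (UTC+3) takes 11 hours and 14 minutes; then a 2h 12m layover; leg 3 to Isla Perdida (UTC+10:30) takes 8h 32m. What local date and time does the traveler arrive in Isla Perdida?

16:01 on Sep 23

Convert departure to UTC: 19:15 + 1:00 = 20:15 UTC on Sep 21.
Add 10 hours 18 minutes leg 1 → 06:33 UTC (Sep 22).
Add 1 hour layover in Eucla → 07:33 UTC.
Add 11 hours and 14 minutes leg 2 → 18:47 UTC.
Add 2 hours and 12 minutes layover in Istanbul → 20:59 UTC.
Add 8 hours and 32 minutes leg 3 → 05:31 UTC (Sep 23).
Isla Perdida is UTC+10:30, so local arrival = 05:31 + 10:30 = 16:01 on Sep 23.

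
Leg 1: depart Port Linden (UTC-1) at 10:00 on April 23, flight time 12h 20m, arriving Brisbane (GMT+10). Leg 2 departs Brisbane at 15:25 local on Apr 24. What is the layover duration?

6 hours 5 minutes

Convert departure to UTC: 10:00 + 1:00 = 11:00 UTC on Apr 23.
Add 12 hours and 20 minutes flight time → 23:20 UTC.
Brisbane is UTC+10:00, so local arrival = 23:20 + 10:00 = 09:20 on Apr 24.
Layover = 15:25 − 09:20 = 6 hours 5 minutes.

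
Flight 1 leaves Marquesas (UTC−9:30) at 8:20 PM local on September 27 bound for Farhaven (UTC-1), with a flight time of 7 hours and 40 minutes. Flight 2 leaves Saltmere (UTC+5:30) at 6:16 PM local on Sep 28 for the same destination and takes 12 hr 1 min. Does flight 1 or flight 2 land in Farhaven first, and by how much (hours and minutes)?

the first, by 11 hours 17 minutes

Flight 1 in UTC: 8:20 PM + 9:30 = 5:50 AM on Sep 28.
+7 hours and 40 minutes → arrive 1:30 PM UTC on Sep 28.
Flight 2 in UTC: 6:16 PM − 5:30 = 12:46 PM on Sep 28.
+12 hours and 1 minute → arrive 12:47 AM UTC on Sep 29.
Flight 1 lands earlier by 11 hours 17 minutes.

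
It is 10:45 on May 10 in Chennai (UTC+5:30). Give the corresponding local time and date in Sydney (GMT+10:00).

15:15 on May 10

In UTC: 10:45 − 5:30 = 05:15 on May 10.
Sydney is UTC+10:00: 05:15 + 10:00 = 15:15 on May 10.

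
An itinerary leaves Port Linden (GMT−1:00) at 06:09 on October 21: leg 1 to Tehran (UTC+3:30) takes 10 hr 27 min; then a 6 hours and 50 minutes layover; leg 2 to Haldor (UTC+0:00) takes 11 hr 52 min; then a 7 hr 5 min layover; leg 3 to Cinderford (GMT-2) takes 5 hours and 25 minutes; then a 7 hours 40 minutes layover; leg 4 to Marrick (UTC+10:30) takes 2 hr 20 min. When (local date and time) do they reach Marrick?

21:18 on October 23

Convert departure to UTC: 06:09 + 1:00 = 07:09 UTC on Oct 21.
Add 10 hours and 27 minutes leg 1 → 17:36 UTC.
Add 6 hours and 50 minutes layover in Tehran → 00:26 UTC (Oct 22).
Add 11 hours and 52 minutes leg 2 → 12:18 UTC.
Add 7 hours 5 minutes layover in Haldor → 19:23 UTC.
Add 5 hours and 25 minutes leg 3 → 00:48 UTC (Oct 23).
Add 7 hours and 40 minutes layover in Cinderford → 08:28 UTC.
Add 2 hours 20 minutes leg 4 → 10:48 UTC.
Marrick is UTC+10:30, so local arrival = 10:48 + 10:30 = 21:18 on Oct 23.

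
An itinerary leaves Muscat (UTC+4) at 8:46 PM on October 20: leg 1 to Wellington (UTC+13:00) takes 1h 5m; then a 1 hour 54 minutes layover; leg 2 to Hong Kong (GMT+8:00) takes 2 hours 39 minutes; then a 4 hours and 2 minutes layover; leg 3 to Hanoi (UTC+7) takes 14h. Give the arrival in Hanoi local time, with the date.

Convert departure to UTC: 8:46 PM − 4:00 = 4:46 PM UTC on Oct 20.
Add 1 hour and 5 minutes leg 1 → 5:51 PM UTC.
Add 1 hour 54 minutes layover in Wellington → 7:45 PM UTC.
Add 2 hours and 39 minutes leg 2 → 10:24 PM UTC.
Add 4 hours and 2 minutes layover in Hong Kong → 2:26 AM UTC (Oct 21).
Add 14 hours leg 3 → 4:26 PM UTC.
Hanoi is UTC+7:00, so local arrival = 4:26 PM + 7:00 = 11:26 PM on Oct 21.

11:26 PM on October 21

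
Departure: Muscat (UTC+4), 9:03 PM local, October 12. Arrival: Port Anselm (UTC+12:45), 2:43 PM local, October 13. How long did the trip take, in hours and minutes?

Departure in UTC: 9:03 PM − 4:00 = 5:03 PM on Oct 12.
Arrival in UTC: 2:43 PM − 12:45 = 1:58 AM on Oct 13.
Elapsed = 1:58 AM − 5:03 PM (+1 day) = 8 hours 55 minutes.

8 hours 55 minutes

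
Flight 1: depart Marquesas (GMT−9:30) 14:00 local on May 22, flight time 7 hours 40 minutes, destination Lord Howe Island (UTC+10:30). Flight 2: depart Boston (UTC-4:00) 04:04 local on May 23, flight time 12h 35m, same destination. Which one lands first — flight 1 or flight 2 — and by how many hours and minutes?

Flight 1 in UTC: 14:00 + 9:30 = 23:30 on May 22.
+7 hours and 40 minutes → arrive 07:10 UTC on May 23.
Flight 2 in UTC: 04:04 + 4:00 = 08:04 on May 23.
+12 hours 35 minutes → arrive 20:39 UTC on May 23.
Flight 1 lands earlier by 13 hours 29 minutes.

the first, by 13 hours 29 minutes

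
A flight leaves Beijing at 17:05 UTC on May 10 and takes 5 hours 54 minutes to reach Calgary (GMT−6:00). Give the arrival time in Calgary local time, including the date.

Departure is given in UTC: 17:05 on May 10.
Add 5 hours 54 minutes → 22:59 UTC.
Calgary is UTC−6:00: 22:59 − 6:00 = 16:59 on May 10.

16:59 on May 10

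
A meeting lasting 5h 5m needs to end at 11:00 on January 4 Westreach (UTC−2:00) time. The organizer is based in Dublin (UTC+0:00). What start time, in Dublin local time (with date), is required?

07:55 on January 4

Target end time in UTC: 11:00 + 2:00 = 13:00 on Jan 4.
Subtract 5 hours 5 minutes → start 07:55 UTC on Jan 4.
Dublin is UTC+0, so start is 07:55 on Jan 4.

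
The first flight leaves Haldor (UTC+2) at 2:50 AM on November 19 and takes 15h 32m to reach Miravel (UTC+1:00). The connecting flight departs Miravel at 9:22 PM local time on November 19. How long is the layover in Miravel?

Convert departure to UTC: 2:50 AM − 2:00 = 12:50 AM UTC on Nov 19.
Add 15 hours 32 minutes flight time → 4:22 PM UTC.
Miravel is UTC+1:00, so local arrival = 4:22 PM + 1:00 = 5:22 PM on Nov 19.
Layover = 9:22 PM − 5:22 PM = 4 hours.

4 hours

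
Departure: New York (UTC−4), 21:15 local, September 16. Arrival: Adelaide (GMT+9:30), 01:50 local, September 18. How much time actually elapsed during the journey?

Departure in UTC: 21:15 + 4:00 = 01:15 on Sep 17.
Arrival in UTC: 01:50 − 9:30 = 16:20 on Sep 17.
Elapsed = 16:20 − 01:15 = 15 hours 5 minutes.

15 hours 5 minutes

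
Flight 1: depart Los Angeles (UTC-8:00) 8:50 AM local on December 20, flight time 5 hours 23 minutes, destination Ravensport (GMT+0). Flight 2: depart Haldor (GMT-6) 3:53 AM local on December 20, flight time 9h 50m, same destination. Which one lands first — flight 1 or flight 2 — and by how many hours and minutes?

the second, by 2 hours 30 minutes

Flight 1 in UTC: 8:50 AM + 8:00 = 4:50 PM on Dec 20.
+5 hours 23 minutes → arrive 10:13 PM UTC on Dec 20.
Flight 2 in UTC: 3:53 AM + 6:00 = 9:53 AM on Dec 20.
+9 hours and 50 minutes → arrive 7:43 PM UTC on Dec 20.
Flight 2 lands earlier by 2 hours 30 minutes.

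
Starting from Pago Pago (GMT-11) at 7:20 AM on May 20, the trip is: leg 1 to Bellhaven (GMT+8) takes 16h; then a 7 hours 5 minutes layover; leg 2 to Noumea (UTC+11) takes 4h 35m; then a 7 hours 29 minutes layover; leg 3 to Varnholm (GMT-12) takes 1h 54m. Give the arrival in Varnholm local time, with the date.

7:23 PM on May 21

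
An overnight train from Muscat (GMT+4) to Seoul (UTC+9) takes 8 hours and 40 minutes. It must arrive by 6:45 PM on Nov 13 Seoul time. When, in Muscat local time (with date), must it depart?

Target arrival in UTC: 6:45 PM − 9:00 = 9:45 AM on Nov 13.
Subtract 8 hours and 40 minutes → departure 1:05 AM UTC on Nov 13.
Muscat is UTC+4:00: 1:05 AM + 4:00 = 5:05 AM on Nov 13.

5:05 AM on Nov 13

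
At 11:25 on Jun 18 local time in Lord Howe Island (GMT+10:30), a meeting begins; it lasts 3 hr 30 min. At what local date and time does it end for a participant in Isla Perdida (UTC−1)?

Isla Perdida is 11:30 behind Lord Howe Island.
After 3 hours 30 minutes it is 14:55 in Lord Howe Island.
Shift by the zone difference: 14:55 − 11:30 = 03:25 on Jun 18 in Isla Perdida.

03:25 on Jun 18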